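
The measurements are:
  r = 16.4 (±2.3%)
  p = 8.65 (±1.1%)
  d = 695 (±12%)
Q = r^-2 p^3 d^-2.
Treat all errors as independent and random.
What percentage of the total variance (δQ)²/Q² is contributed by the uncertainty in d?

94.7%

(δQ/Q)² = (-2·δr/r)² + (3·δp/p)² + (-2·δd/d)²
  r term: (-2×0.0230)² = 0.00212
  p term: (3×0.0110)² = 0.00109
  d term: (-2×0.120)² = 0.0576
Total = 0.0608. Share from d = 0.0576/0.0608 = 0.947.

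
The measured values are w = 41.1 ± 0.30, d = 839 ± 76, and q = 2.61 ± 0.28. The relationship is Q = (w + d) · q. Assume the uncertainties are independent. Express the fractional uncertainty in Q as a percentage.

Let u = w + d = 880. δu = √(δw² + δd²) = √(0.0900 + 5780) = 76.0, so δu/u = 0.0864.
Q is then a monomial in u, q:
δQ/Q = √((δu/u)² + (1·δq/q)²) = √(0.00746 + 0.0115) = 0.138

13.8%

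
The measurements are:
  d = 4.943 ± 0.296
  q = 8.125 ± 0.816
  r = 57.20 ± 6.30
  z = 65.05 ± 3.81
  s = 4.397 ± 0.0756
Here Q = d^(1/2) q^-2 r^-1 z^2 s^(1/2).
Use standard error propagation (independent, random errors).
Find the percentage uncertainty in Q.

Products/powers → add relative errors in quadrature, weighted by exponent:
  (½·δd/d)² = (0.5×0.0599)² = 0.000896;  (-2·δq/q)² = (-2×0.100)² = 0.0403;  (-1·δr/r)² = (-1×0.110)² = 0.0121;  (2·δz/z)² = (2×0.0586)² = 0.0137;  (½·δs/s)² = (0.5×0.0172)² = 7.39e-05
δQ/Q = √(0.0672) = 0.259

25.9%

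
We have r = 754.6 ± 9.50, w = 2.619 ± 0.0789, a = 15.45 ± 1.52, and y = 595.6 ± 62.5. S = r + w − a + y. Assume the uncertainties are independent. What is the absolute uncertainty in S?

63.2

Absolute uncertainties add in quadrature for a linear combination:
  (δr)² = 90.2;  (δw)² = 0.00623;  (δa)² = 2.31;  (δy)² = 3910
δS = √(4000) = 63.2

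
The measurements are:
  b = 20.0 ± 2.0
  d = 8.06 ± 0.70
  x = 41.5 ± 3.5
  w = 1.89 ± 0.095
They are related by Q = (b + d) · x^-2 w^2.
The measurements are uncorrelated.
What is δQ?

0.0122

Let u = b + d = 28.1. δu = √(δb² + δd²) = √(4.00 + 0.490) = 2.12, so δu/u = 0.0755.
Q is then a monomial in u, x, w:
δQ/Q = √((δu/u)² + (-2·δx/x)² + (2·δw/w)²) = √(0.00570 + 0.0285 + 0.0101) = 0.210
Q = 0.0582, so δQ = 0.210 × 0.0582 = 0.0122.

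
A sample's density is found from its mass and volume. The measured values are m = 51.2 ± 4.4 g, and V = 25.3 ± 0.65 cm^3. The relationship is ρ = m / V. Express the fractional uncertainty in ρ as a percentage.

For a monomial ρ ∝ m, V^-1, fractional errors add in quadrature:
  (1·δm/m)² = (1×0.0859)² = 0.00739;  (-1·δV/V)² = (-1×0.0257)² = 0.000660
δρ/ρ = √(0.00805) = 0.0897

8.97%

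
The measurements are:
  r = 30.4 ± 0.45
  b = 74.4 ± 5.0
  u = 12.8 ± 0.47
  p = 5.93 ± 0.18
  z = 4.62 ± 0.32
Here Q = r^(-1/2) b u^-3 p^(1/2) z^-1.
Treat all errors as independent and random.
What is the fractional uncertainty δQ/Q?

0.147

Relative error in a monomial: (δQ/Q)² = Σ (nᵢ · δxᵢ/xᵢ)².
  (−½·δr/r)² = (-0.5×0.0148)² = 5.48e-05;  (1·δb/b)² = (1×0.0672)² = 0.00452;  (-3·δu/u)² = (-3×0.0367)² = 0.0121;  (½·δp/p)² = (0.5×0.0304)² = 0.000230;  (-1·δz/z)² = (-1×0.0693)² = 0.00480
δQ/Q = √(0.0217) = 0.147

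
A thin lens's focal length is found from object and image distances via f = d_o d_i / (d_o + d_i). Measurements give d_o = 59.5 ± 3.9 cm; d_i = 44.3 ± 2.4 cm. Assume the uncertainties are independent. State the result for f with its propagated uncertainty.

∂f/∂d_o = (d_i/(d_o+d_i))² = 0.182;  ∂f/∂d_i = (d_o/(d_o+d_i))² = 0.329
δf = √((∂f/∂d_o · δd_o)² + (∂f/∂d_i · δd_i)²) = √(0.505 + 0.622) = 1.06 cm
f = 25.4 cm.

25.4 ± 1.06 cm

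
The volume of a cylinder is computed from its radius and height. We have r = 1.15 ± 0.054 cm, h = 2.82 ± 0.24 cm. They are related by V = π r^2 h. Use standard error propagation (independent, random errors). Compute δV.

V is a product of powers, so relative uncertainties combine in quadrature:
  (2·δr/r)² = (2×0.0470)² = 0.00882;  (1·δh/h)² = (1×0.0851)² = 0.00724
δV/V = √(0.0161) = 0.127
V = 11.7 cm^3, so δV = 0.127 × 11.7 = 1.48 cm^3.

1.48 cm^3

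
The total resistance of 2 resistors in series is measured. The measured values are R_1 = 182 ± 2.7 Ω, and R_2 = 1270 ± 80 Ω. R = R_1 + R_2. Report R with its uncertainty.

1450 ± 80.0 Ω

Each term contributes (cᵢ δxᵢ)² to (δR)²:
  (δR_1)² = 7.29;  (δR_2)² = 6400
δR = √(6410) = 80.0 Ω
R = 1450 Ω.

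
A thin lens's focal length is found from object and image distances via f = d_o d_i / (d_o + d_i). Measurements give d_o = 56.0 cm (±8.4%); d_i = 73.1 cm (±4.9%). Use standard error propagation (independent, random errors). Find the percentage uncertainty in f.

∂f/∂d_o = (d_i/(d_o+d_i))² = 0.321;  ∂f/∂d_i = (d_o/(d_o+d_i))² = 0.188
δf = √((∂f/∂d_o · δd_o)² + (∂f/∂d_i · δd_i)²) = √(2.27 + 0.454) = 1.65 cm
f = 31.7 cm, so δf/f = 1.65/31.7 = 0.0521.

5.21%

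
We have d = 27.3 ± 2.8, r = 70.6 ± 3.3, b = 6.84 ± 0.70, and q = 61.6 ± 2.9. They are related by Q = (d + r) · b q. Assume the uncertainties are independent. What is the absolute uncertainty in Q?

Let u = d + r = 97.9. δu = √(δd² + δr²) = √(7.84 + 10.9) = 4.33, so δu/u = 0.0442.
Q is then a monomial in u, b, q:
δQ/Q = √((δu/u)² + (1·δb/b)² + (1·δq/q)²) = √(0.00195 + 0.0105 + 0.00222) = 0.121
Q = 41200, so δQ = 0.121 × 41200 = 4990.

4990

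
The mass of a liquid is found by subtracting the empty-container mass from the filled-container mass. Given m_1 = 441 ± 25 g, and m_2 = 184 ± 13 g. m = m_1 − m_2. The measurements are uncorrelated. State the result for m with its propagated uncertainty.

For a sum/difference, combine absolute errors in quadrature:
  (δm_1)² = 625;  (δm_2)² = 169
δm = √(794) = 28.2 g
m = 257 g.

257 ± 28.2 g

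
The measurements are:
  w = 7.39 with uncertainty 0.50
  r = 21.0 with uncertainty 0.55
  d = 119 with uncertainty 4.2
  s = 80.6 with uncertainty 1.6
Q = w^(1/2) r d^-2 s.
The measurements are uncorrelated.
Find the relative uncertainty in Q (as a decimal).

For a monomial Q ∝ w^(1/2), r, d^-2, s, fractional errors add in quadrature:
  (½·δw/w)² = (0.5×0.0677)² = 0.00114;  (1·δr/r)² = (1×0.0262)² = 0.000686;  (-2·δd/d)² = (-2×0.0353)² = 0.00498;  (1·δs/s)² = (1×0.0199)² = 0.000394
δQ/Q = √(0.00721) = 0.0849

0.0849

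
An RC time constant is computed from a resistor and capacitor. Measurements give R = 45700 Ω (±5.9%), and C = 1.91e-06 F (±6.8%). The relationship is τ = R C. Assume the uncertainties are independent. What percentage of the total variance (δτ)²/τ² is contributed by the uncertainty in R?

(δτ/τ)² = (1·δR/R)² + (1·δC/C)²
  R term: (1×0.0590)² = 0.00348
  C term: (1×0.0680)² = 0.00462
Total = 0.00811. Share from R = 0.00348/0.00811 = 0.429.

42.9%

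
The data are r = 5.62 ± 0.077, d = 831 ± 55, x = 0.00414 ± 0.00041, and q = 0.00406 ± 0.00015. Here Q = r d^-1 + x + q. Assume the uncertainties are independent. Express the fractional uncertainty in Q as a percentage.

Let p = r·d^-1 = 0.00676. δp/p = √((1·δr/r)² + (-1·δd/d)²) = √(0.000188 + 0.00438) = 0.0676, so δp = 0.000457.
Q = p + x + q: δQ = √(δp² + δx² + δq²) = √(2.09e-07 + 1.68e-07 + 2.25e-08) = 0.000632
Q = 0.0150, so δQ/Q = 0.000632/0.0150 = 0.0422.

4.22%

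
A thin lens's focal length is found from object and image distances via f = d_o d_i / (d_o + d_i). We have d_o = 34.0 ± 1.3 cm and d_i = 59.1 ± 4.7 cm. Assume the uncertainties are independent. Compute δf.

0.817 cm

∂f/∂d_o = (d_i/(d_o+d_i))² = 0.403;  ∂f/∂d_i = (d_o/(d_o+d_i))² = 0.133
δf = √((∂f/∂d_o · δd_o)² + (∂f/∂d_i · δd_i)²) = √(0.274 + 0.393) = 0.817 cm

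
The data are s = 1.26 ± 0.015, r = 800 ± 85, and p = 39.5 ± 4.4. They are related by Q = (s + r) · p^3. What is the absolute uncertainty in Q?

Let u = s + r = 801. δu = √(δs² + δr²) = √(0.000225 + 7220) = 85.0, so δu/u = 0.106.
Q is then a monomial in u, p:
δQ/Q = √((δu/u)² + (3·δp/p)²) = √(0.0113 + 0.112) = 0.351
Q = 4.94e+07, so δQ = 0.351 × 4.94e+07 = 1.73e+07.

1.73e+07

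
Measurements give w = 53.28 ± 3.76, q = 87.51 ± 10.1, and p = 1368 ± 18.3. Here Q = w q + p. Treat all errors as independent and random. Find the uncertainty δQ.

Let h = w·q = 4663. δh/h = √((1·δw/w)² + (1·δq/q)²) = √(0.00498 + 0.0133) = 0.135, so δh = 631.
Q = h + p: δQ = √(δh² + δp²) = √(3.98e+05 + 335) = 631

631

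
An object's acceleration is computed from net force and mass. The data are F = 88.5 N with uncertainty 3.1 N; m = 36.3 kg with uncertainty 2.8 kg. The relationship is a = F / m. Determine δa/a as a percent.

8.47%

Since a is a product/quotient, work with relative uncertainties:
  (1·δF/F)² = (1×0.0350)² = 0.00123;  (-1·δm/m)² = (-1×0.0771)² = 0.00595
δa/a = √(0.00718) = 0.0847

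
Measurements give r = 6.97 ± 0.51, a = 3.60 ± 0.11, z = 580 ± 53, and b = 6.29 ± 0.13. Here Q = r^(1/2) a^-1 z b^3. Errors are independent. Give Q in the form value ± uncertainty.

(1.06 ± 0.127) × 10^5

Q is a product of powers, so relative uncertainties combine in quadrature:
  (½·δr/r)² = (0.5×0.0732)² = 0.00134;  (-1·δa/a)² = (-1×0.0306)² = 0.000934;  (1·δz/z)² = (1×0.0914)² = 0.00835;  (3·δb/b)² = (3×0.0207)² = 0.00384
δQ/Q = √(0.0145) = 0.120
Q = 1.06e+05, so δQ = 0.120 × 1.06e+05 = 12700.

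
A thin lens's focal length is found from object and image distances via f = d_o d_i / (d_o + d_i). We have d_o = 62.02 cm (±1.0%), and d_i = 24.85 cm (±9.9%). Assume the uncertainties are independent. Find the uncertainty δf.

1.25 cm

∂f/∂d_o = (d_i/(d_o+d_i))² = 0.0818;  ∂f/∂d_i = (d_o/(d_o+d_i))² = 0.510
δf = √((∂f/∂d_o · δd_o)² + (∂f/∂d_i · δd_i)²) = √(0.00258 + 1.57) = 1.25 cm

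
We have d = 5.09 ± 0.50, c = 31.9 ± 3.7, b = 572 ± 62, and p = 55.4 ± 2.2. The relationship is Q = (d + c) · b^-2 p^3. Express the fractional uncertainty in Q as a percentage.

Let u = d + c = 37.0. δu = √(δd² + δc²) = √(0.250 + 13.7) = 3.73, so δu/u = 0.101.
Q is then a monomial in u, b, p:
δQ/Q = √((δu/u)² + (-2·δb/b)² + (3·δp/p)²) = √(0.0102 + 0.0470 + 0.0142) = 0.267

26.7%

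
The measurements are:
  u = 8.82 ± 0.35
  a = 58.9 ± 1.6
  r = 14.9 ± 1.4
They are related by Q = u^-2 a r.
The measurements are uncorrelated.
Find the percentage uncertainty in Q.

12.6%

Since Q is a product/quotient, work with relative uncertainties:
  (-2·δu/u)² = (-2×0.0397)² = 0.00630;  (1·δa/a)² = (1×0.0272)² = 0.000738;  (1·δr/r)² = (1×0.0940)² = 0.00883
δQ/Q = √(0.0159) = 0.126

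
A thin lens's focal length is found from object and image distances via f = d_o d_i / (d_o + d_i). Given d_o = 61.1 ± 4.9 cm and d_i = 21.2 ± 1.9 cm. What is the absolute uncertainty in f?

1.10 cm

∂f/∂d_o = (d_i/(d_o+d_i))² = 0.0664;  ∂f/∂d_i = (d_o/(d_o+d_i))² = 0.551
δf = √((∂f/∂d_o · δd_o)² + (∂f/∂d_i · δd_i)²) = √(0.106 + 1.10) = 1.10 cm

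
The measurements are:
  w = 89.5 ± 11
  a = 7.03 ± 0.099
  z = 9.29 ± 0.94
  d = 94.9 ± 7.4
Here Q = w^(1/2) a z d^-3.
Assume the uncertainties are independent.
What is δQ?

0.000190

Relative error in a monomial: (δQ/Q)² = Σ (nᵢ · δxᵢ/xᵢ)².
  (½·δw/w)² = (0.5×0.123)² = 0.00378;  (1·δa/a)² = (1×0.0141)² = 0.000198;  (1·δz/z)² = (1×0.101)² = 0.0102;  (-3·δd/d)² = (-3×0.0780)² = 0.0547
δQ/Q = √(0.0689) = 0.263
Q = 0.000723, so δQ = 0.263 × 0.000723 = 0.000190.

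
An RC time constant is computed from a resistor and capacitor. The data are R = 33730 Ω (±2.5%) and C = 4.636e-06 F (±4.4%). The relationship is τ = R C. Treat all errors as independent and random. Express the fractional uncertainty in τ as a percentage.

5.06%

For a monomial τ ∝ R, C, fractional errors add in quadrature:
  (1·δR/R)² = (1×0.0250)² = 0.000625;  (1·δC/C)² = (1×0.0440)² = 0.00194
δτ/τ = √(0.00256) = 0.0506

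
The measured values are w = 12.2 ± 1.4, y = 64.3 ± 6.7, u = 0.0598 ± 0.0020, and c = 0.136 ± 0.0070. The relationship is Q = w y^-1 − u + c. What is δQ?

0.0303

Let p = w·y^-1 = 0.190. δp/p = √((1·δw/w)² + (-1·δy/y)²) = √(0.0132 + 0.0109) = 0.155, so δp = 0.0294.
Q = p − u + c: δQ = √(δp² + δu² + δc²) = √(0.000865 + 4e-06 + 4.9e-05) = 0.0303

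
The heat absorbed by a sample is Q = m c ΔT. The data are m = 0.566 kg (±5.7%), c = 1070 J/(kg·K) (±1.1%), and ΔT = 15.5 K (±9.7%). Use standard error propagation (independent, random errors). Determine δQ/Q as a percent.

11.3%

Relative error in a monomial: (δQ/Q)² = Σ (nᵢ · δxᵢ/xᵢ)².
  (1·δm/m)² = (1×0.0570)² = 0.00325;  (1·δc/c)² = (1×0.0110)² = 0.000121;  (1·δΔT/ΔT)² = (1×0.0970)² = 0.00941
δQ/Q = √(0.0128) = 0.113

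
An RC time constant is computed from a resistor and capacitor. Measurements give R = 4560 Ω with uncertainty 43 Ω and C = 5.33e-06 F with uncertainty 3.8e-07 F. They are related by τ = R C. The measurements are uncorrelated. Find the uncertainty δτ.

0.00175 s

For a monomial τ ∝ R, C, fractional errors add in quadrature:
  (1·δR/R)² = (1×0.00943)² = 8.89e-05;  (1·δC/C)² = (1×0.0713)² = 0.00508
δτ/τ = √(0.00517) = 0.0719
τ = 0.0243 s, so δτ = 0.0719 × 0.0243 = 0.00175 s.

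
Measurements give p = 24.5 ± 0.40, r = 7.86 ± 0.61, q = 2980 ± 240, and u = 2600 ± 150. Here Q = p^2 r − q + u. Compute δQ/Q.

Let w = p^2·r = 4720. δw/w = √((2·δp/p)² + (1·δr/r)²) = √(0.00107 + 0.00602) = 0.0842, so δw = 397.
Q = w − q + u: δQ = √(δw² + δq² + δu²) = √(1.58e+05 + 57600 + 22500) = 488
Q = 4340, so δQ/Q = 488/4340 = 0.112.

0.112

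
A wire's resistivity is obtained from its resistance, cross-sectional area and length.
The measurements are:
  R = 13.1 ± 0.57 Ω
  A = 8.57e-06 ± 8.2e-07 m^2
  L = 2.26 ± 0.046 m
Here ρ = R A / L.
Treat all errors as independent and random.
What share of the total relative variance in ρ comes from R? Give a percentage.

(δρ/ρ)² = (1·δR/R)² + (1·δA/A)² + (-1·δL/L)²
  R term: (1×0.0435)² = 0.00189
  A term: (1×0.0957)² = 0.00916
  L term: (-1×0.0204)² = 0.000414
Total = 0.0115. Share from R = 0.00189/0.0115 = 0.165.

16.5%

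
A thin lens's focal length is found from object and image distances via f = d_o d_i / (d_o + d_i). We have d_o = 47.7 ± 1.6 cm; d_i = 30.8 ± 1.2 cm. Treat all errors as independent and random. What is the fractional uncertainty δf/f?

∂f/∂d_o = (d_i/(d_o+d_i))² = 0.154;  ∂f/∂d_i = (d_o/(d_o+d_i))² = 0.369
δf = √((∂f/∂d_o · δd_o)² + (∂f/∂d_i · δd_i)²) = √(0.0607 + 0.196) = 0.507 cm
f = 18.7 cm, so δf/f = 0.507/18.7 = 0.0271.

0.0271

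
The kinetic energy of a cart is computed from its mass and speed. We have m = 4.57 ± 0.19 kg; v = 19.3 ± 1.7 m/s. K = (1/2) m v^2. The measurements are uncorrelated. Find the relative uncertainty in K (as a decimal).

0.181

Since K is a product/quotient, work with relative uncertainties:
  (1·δm/m)² = (1×0.0416)² = 0.00173;  (2·δv/v)² = (2×0.0881)² = 0.0310
δK/K = √(0.0328) = 0.181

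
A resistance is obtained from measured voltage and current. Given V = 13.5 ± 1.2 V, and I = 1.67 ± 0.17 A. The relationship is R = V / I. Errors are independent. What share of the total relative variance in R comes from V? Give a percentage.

43.3%

(δR/R)² = (1·δV/V)² + (-1·δI/I)²
  V term: (1×0.0889)² = 0.00790
  I term: (-1×0.102)² = 0.0104
Total = 0.0183. Share from V = 0.00790/0.0183 = 0.433.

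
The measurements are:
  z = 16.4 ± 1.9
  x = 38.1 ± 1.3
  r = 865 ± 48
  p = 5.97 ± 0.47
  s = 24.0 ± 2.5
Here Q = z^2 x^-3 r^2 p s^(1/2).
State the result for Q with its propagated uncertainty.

(1.06 ± 0.311) × 10^5

Relative error in a monomial: (δQ/Q)² = Σ (nᵢ · δxᵢ/xᵢ)².
  (2·δz/z)² = (2×0.116)² = 0.0537;  (-3·δx/x)² = (-3×0.0341)² = 0.0105;  (2·δr/r)² = (2×0.0555)² = 0.0123;  (1·δp/p)² = (1×0.0787)² = 0.00620;  (½·δs/s)² = (0.5×0.104)² = 0.00271
δQ/Q = √(0.0854) = 0.292
Q = 1.06e+05, so δQ = 0.292 × 1.06e+05 = 31100.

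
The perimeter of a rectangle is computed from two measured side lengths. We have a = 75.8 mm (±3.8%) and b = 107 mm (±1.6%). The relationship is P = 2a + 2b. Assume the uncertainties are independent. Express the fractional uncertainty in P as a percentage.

For a sum/difference, combine absolute errors in quadrature:
  (2·δa)² = 33.2;  (2·δb)² = 11.7
δP = √(44.9) = 6.70 mm
P = 366 mm, so δP/P = 6.70/366 = 0.0183.

1.83%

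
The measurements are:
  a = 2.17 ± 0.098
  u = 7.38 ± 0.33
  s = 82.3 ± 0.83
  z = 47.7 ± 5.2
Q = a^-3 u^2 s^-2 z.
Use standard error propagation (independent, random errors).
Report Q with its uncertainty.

For a monomial Q ∝ a^-3, u^2, s^-2, z, fractional errors add in quadrature:
  (-3·δa/a)² = (-3×0.0452)² = 0.0184;  (2·δu/u)² = (2×0.0447)² = 0.00800;  (-2·δs/s)² = (-2×0.0101)² = 0.000407;  (1·δz/z)² = (1×0.109)² = 0.0119
δQ/Q = √(0.0386) = 0.197
Q = 0.0375, so δQ = 0.197 × 0.0375 = 0.00738.

0.0375 ± 0.00738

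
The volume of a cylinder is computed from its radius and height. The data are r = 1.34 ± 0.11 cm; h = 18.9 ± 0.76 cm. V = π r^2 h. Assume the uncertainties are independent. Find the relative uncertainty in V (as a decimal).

Since V is a product/quotient, work with relative uncertainties:
  (2·δr/r)² = (2×0.0821)² = 0.0270;  (1·δh/h)² = (1×0.0402)² = 0.00162
δV/V = √(0.0286) = 0.169

0.169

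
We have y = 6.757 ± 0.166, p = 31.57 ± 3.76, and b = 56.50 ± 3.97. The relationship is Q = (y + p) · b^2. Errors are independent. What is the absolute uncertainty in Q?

Let u = y + p = 38.33. δu = √(δy² + δp²) = √(0.0276 + 14.1) = 3.76, so δu/u = 0.0982.
Q is then a monomial in u, b:
δQ/Q = √((δu/u)² + (2·δb/b)²) = √(0.00964 + 0.0197) = 0.171
Q = 122300, so δQ = 0.171 × 122300 = 21000.

21000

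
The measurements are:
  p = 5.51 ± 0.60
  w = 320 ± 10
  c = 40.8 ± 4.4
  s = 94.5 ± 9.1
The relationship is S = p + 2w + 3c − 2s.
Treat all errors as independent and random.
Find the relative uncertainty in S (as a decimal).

0.0520

Absolute uncertainties add in quadrature for a linear combination:
  (δp)² = 0.360;  (2·δw)² = 400;  (3·δc)² = 174;  (2·δs)² = 331
δS = √(906) = 30.1
S = 579, so δS/S = 30.1/579 = 0.0520.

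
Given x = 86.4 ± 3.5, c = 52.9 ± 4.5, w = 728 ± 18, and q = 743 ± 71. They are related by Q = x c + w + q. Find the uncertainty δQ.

Let p = x·c = 4570. δp/p = √((1·δx/x)² + (1·δc/c)²) = √(0.00164 + 0.00724) = 0.0942, so δp = 431.
Q = p + w + q: δQ = √(δp² + δw² + δq²) = √(1.85e+05 + 324 + 5040) = 437

437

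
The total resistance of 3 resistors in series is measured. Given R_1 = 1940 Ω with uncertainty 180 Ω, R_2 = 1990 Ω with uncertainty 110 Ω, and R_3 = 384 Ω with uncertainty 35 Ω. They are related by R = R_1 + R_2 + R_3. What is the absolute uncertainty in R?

Sums and differences: (δR)² = Σ (cᵢ δxᵢ)².
  (δR_1)² = 32400;  (δR_2)² = 12100;  (δR_3)² = 1220
δR = √(45700) = 214 Ω

214 Ω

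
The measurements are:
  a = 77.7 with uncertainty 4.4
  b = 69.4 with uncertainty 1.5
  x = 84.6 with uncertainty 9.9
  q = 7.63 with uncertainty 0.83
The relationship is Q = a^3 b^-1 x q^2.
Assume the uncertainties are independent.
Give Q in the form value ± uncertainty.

Relative error in a monomial: (δQ/Q)² = Σ (nᵢ · δxᵢ/xᵢ)².
  (3·δa/a)² = (3×0.0566)² = 0.0289;  (-1·δb/b)² = (-1×0.0216)² = 0.000467;  (1·δx/x)² = (1×0.117)² = 0.0137;  (2·δq/q)² = (2×0.109)² = 0.0473
δQ/Q = √(0.0904) = 0.301
Q = 3.33e+07, so δQ = 0.301 × 3.33e+07 = 1e+07.

(3.33 ± 1.00) × 10^7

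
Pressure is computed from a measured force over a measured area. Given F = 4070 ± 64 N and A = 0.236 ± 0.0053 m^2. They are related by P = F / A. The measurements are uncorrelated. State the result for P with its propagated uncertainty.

Each factor contributes (exponent × relative error)² to (δP/P)²:
  (1·δF/F)² = (1×0.0157)² = 0.000247;  (-1·δA/A)² = (-1×0.0225)² = 0.000504
δP/P = √(0.000752) = 0.0274
P = 17200 Pa, so δP = 0.0274 × 17200 = 473 Pa.

17200 ± 473 Pa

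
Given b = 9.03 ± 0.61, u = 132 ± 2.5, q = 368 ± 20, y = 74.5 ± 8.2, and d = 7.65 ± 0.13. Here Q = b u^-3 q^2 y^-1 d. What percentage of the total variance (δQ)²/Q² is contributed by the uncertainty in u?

10.1%

(δQ/Q)² = (1·δb/b)² + (-3·δu/u)² + (2·δq/q)² + (-1·δy/y)² + (1·δd/d)²
  b term: (1×0.0676)² = 0.00456
  u term: (-3×0.0189)² = 0.00323
  q term: (2×0.0543)² = 0.0118
  y term: (-1×0.110)² = 0.0121
  d term: (1×0.0170)² = 0.000289
Total = 0.0320. Share from u = 0.00323/0.0320 = 0.101.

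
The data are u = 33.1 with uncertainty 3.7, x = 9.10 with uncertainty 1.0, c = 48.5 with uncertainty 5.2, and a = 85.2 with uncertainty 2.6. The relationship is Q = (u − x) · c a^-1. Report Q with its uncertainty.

13.7 ± 2.66

Let w = u − x = 24.0. δw = √(δu² + δx²) = √(13.7 + 1.00) = 3.83, so δw/w = 0.160.
Q is then a monomial in w, c, a:
δQ/Q = √((δw/w)² + (1·δc/c)² + (-1·δa/a)²) = √(0.0255 + 0.0115 + 0.000931) = 0.195
Q = 13.7, so δQ = 0.195 × 13.7 = 2.66.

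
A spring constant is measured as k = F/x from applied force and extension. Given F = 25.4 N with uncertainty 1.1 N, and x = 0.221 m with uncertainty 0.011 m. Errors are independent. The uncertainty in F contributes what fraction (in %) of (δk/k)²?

43.1%

(δk/k)² = (1·δF/F)² + (-1·δx/x)²
  F term: (1×0.0433)² = 0.00188
  x term: (-1×0.0498)² = 0.00248
Total = 0.00435. Share from F = 0.00188/0.00435 = 0.431.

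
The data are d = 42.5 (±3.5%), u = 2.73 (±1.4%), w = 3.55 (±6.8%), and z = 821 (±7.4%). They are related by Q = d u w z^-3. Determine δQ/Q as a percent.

23.5%

Q is a product of powers, so relative uncertainties combine in quadrature:
  (1·δd/d)² = (1×0.0350)² = 0.00123;  (1·δu/u)² = (1×0.0140)² = 0.000196;  (1·δw/w)² = (1×0.0680)² = 0.00462;  (-3·δz/z)² = (-3×0.0740)² = 0.0493
δQ/Q = √(0.0553) = 0.235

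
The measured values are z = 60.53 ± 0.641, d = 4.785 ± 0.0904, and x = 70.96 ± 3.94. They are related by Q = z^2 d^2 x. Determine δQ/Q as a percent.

Products/powers → add relative errors in quadrature, weighted by exponent:
  (2·δz/z)² = (2×0.0106)² = 0.000449;  (2·δd/d)² = (2×0.0189)² = 0.00143;  (1·δx/x)² = (1×0.0555)² = 0.00308
δQ/Q = √(0.00496) = 0.0704

7.04%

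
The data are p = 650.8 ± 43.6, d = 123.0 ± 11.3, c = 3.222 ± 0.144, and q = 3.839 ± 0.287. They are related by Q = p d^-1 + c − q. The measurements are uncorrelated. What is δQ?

0.682

Let w = p·d^-1 = 5.291. δw/w = √((1·δp/p)² + (-1·δd/d)²) = √(0.00449 + 0.00844) = 0.114, so δw = 0.602.
Q = w + c − q: δQ = √(δw² + δc² + δq²) = √(0.362 + 0.0207 + 0.0824) = 0.682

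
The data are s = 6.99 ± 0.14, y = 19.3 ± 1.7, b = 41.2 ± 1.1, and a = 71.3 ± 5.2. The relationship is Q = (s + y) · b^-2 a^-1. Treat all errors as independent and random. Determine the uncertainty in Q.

2.42e-05

Let u = s + y = 26.3. δu = √(δs² + δy²) = √(0.0196 + 2.89) = 1.71, so δu/u = 0.0649.
Q is then a monomial in u, b, a:
δQ/Q = √((δu/u)² + (-2·δb/b)² + (-1·δa/a)²) = √(0.00421 + 0.00285 + 0.00532) = 0.111
Q = 0.000217, so δQ = 0.111 × 0.000217 = 2.42e-05.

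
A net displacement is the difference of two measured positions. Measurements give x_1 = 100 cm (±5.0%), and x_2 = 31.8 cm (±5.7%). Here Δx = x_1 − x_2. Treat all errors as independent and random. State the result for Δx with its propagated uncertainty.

68.2 ± 5.32 cm

Each term contributes (cᵢ δxᵢ)² to (δΔx)²:
  (δx_1)² = 25.0;  (δx_2)² = 3.29
δΔx = √(28.3) = 5.32 cm
Δx = 68.2 cm.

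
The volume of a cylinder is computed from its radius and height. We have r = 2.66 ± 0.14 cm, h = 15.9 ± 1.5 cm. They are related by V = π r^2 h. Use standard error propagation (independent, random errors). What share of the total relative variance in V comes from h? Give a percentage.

(δV/V)² = (2·δr/r)² + (1·δh/h)²
  r term: (2×0.0526)² = 0.0111
  h term: (1×0.0943)² = 0.00890
Total = 0.0200. Share from h = 0.00890/0.0200 = 0.445.

44.5%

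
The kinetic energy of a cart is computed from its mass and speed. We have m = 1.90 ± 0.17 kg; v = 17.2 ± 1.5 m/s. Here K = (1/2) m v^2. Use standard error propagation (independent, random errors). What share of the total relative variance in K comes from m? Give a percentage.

(δK/K)² = (1·δm/m)² + (2·δv/v)²
  m term: (1×0.0895)² = 0.00801
  v term: (2×0.0872)² = 0.0304
Total = 0.0384. Share from m = 0.00801/0.0384 = 0.208.

20.8%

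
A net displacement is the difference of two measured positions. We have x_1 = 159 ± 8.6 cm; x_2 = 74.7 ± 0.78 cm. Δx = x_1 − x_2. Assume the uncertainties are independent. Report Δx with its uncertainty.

84.3 ± 8.64 cm

For a sum/difference, combine absolute errors in quadrature:
  (δx_1)² = 74.0;  (δx_2)² = 0.608
δΔx = √(74.6) = 8.64 cm
Δx = 84.3 cm.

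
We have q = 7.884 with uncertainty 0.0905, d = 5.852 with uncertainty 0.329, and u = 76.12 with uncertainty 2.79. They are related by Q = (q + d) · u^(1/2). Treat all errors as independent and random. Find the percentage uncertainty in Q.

Let w = q + d = 13.74. δw = √(δq² + δd²) = √(0.00819 + 0.108) = 0.341, so δw/w = 0.0248.
Q is then a monomial in w, u:
δQ/Q = √((δw/w)² + (½·δu/u)²) = √(0.000617 + 0.000336) = 0.0309

3.09%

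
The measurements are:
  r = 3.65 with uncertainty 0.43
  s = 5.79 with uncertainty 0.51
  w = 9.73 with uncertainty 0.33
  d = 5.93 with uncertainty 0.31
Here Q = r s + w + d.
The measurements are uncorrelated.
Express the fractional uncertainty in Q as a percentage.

8.54%

Let p = r·s = 21.1. δp/p = √((1·δr/r)² + (1·δs/s)²) = √(0.0139 + 0.00776) = 0.147, so δp = 3.11.
Q = p + w + d: δQ = √(δp² + δw² + δd²) = √(9.66 + 0.109 + 0.0961) = 3.14
Q = 36.8, so δQ/Q = 3.14/36.8 = 0.0854.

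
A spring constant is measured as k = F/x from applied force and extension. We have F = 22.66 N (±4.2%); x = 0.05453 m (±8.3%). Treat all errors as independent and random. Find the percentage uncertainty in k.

9.30%

Products/powers → add relative errors in quadrature, weighted by exponent:
  (1·δF/F)² = (1×0.0420)² = 0.00176;  (-1·δx/x)² = (-1×0.0830)² = 0.00689
δk/k = √(0.00865) = 0.0930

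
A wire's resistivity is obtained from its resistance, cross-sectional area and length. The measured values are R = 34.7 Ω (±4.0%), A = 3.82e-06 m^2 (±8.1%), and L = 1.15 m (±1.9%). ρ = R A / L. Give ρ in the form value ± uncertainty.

Each factor contributes (exponent × relative error)² to (δρ/ρ)²:
  (1·δR/R)² = (1×0.0400)² = 0.00160;  (1·δA/A)² = (1×0.0810)² = 0.00656;  (-1·δL/L)² = (-1×0.0190)² = 0.000361
δρ/ρ = √(0.00852) = 0.0923
ρ = 0.000115 Ω·m, so δρ = 0.0923 × 0.000115 = 1.06e-05 Ω·m.

(1.15 ± 0.106) × 10^-4 Ω·m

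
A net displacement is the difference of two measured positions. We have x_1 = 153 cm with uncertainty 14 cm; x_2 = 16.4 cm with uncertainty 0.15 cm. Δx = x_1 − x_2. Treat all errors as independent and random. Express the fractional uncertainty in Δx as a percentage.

10.2%

Sums and differences: (δΔx)² = Σ (cᵢ δxᵢ)².
  (δx_1)² = 196;  (δx_2)² = 0.0225
δΔx = √(196) = 14.0 cm
Δx = 137 cm, so δΔx/Δx = 14.0/137 = 0.102.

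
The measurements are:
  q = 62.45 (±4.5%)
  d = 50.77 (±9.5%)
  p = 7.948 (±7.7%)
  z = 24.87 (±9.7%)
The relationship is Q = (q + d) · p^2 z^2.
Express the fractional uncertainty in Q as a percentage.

Let u = q + d = 113.2. δu = √(δq² + δd²) = √(7.90 + 23.3) = 5.58, so δu/u = 0.0493.
Q is then a monomial in u, p, z:
δQ/Q = √((δu/u)² + (2·δp/p)² + (2·δz/z)²) = √(0.00243 + 0.0237 + 0.0376) = 0.253

25.3%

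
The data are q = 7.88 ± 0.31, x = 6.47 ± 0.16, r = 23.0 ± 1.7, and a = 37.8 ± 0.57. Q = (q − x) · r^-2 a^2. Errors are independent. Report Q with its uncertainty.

Let u = q − x = 1.41. δu = √(δq² + δx²) = √(0.0961 + 0.0256) = 0.349, so δu/u = 0.247.
Q is then a monomial in u, r, a:
δQ/Q = √((δu/u)² + (-2·δr/r)² + (2·δa/a)²) = √(0.0612 + 0.0219 + 0.000910) = 0.290
Q = 3.81, so δQ = 0.290 × 3.81 = 1.10.

3.81 ± 1.10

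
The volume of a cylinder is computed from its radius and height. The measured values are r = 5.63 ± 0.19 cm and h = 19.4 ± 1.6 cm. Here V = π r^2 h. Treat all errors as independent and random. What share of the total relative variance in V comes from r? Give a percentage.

40.1%

(δV/V)² = (2·δr/r)² + (1·δh/h)²
  r term: (2×0.0337)² = 0.00456
  h term: (1×0.0825)² = 0.00680
Total = 0.0114. Share from r = 0.00456/0.0114 = 0.401.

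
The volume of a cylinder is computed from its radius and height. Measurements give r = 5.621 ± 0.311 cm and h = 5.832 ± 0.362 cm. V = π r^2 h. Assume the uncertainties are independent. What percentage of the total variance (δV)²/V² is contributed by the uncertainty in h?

(δV/V)² = (2·δr/r)² + (1·δh/h)²
  r term: (2×0.0553)² = 0.0122
  h term: (1×0.0621)² = 0.00385
Total = 0.0161. Share from h = 0.00385/0.0161 = 0.239.

23.9%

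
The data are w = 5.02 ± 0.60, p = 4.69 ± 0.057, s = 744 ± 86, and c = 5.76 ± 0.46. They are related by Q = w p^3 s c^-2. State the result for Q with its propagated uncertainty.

Since Q is a product/quotient, work with relative uncertainties:
  (1·δw/w)² = (1×0.120)² = 0.0143;  (3·δp/p)² = (3×0.0122)² = 0.00133;  (1·δs/s)² = (1×0.116)² = 0.0134;  (-2·δc/c)² = (-2×0.0799)² = 0.0255
δQ/Q = √(0.0545) = 0.233
Q = 11600, so δQ = 0.233 × 11600 = 2710.

11600 ± 2710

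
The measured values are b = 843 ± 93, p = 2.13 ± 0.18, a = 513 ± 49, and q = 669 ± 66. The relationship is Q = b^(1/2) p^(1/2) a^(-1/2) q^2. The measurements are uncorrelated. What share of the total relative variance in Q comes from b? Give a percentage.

(δQ/Q)² = (½·δb/b)² + (½·δp/p)² + (−½·δa/a)² + (2·δq/q)²
  b term: (0.5×0.110)² = 0.00304
  p term: (0.5×0.0845)² = 0.00179
  a term: (-0.5×0.0955)² = 0.00228
  q term: (2×0.0987)² = 0.0389
Total = 0.0460. Share from b = 0.00304/0.0460 = 0.0661.

6.61%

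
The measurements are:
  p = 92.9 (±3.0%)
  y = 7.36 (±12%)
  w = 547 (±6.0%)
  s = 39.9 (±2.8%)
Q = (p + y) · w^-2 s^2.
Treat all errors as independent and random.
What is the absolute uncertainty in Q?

Let u = p + y = 100. δu = √(δp² + δy²) = √(7.77 + 0.780) = 2.92, so δu/u = 0.0292.
Q is then a monomial in u, w, s:
δQ/Q = √((δu/u)² + (-2·δw/w)² + (2·δs/s)²) = √(0.000850 + 0.0144 + 0.00314) = 0.136
Q = 0.533, so δQ = 0.136 × 0.533 = 0.0723.

0.0723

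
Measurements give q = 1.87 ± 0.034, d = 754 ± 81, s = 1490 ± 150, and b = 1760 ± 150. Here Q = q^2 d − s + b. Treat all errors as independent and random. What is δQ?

367

Let p = q^2·d = 2640. δp/p = √((2·δq/q)² + (1·δd/d)²) = √(0.00132 + 0.0115) = 0.113, so δp = 299.
Q = p − s + b: δQ = √(δp² + δs² + δb²) = √(89400 + 22500 + 22500) = 367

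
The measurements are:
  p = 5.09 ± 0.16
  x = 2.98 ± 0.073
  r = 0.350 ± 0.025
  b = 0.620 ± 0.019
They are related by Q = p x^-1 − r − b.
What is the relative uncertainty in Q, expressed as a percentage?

10.2%

Let w = p·x^-1 = 1.71. δw/w = √((1·δp/p)² + (-1·δx/x)²) = √(0.000988 + 0.000600) = 0.0399, so δw = 0.0681.
Q = w − r − b: δQ = √(δw² + δr² + δb²) = √(0.00463 + 0.000625 + 0.000361) = 0.0750
Q = 0.738, so δQ/Q = 0.0750/0.738 = 0.102.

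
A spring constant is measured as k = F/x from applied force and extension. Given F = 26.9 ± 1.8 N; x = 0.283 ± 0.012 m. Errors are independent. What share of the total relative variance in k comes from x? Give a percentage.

28.7%

(δk/k)² = (1·δF/F)² + (-1·δx/x)²
  F term: (1×0.0669)² = 0.00448
  x term: (-1×0.0424)² = 0.00180
Total = 0.00628. Share from x = 0.00180/0.00628 = 0.287.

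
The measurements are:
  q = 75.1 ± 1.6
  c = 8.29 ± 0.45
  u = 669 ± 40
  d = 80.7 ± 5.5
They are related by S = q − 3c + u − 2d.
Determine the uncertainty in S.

41.5

Sums and differences: (δS)² = Σ (cᵢ δxᵢ)².
  (δq)² = 2.56;  (3·δc)² = 1.82;  (δu)² = 1600;  (2·δd)² = 121
δS = √(1730) = 41.5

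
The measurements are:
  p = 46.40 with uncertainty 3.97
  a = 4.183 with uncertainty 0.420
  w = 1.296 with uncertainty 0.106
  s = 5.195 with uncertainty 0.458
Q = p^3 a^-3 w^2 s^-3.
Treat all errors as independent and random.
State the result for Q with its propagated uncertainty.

16.35 ± 8.23

Products/powers → add relative errors in quadrature, weighted by exponent:
  (3·δp/p)² = (3×0.0856)² = 0.0659;  (-3·δa/a)² = (-3×0.100)² = 0.0907;  (2·δw/w)² = (2×0.0818)² = 0.0268;  (-3·δs/s)² = (-3×0.0882)² = 0.0700
δQ/Q = √(0.253) = 0.503
Q = 16.35, so δQ = 0.503 × 16.35 = 8.23.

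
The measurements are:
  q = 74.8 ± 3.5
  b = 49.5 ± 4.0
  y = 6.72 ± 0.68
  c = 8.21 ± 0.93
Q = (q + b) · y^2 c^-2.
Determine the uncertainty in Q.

Let u = q + b = 124. δu = √(δq² + δb²) = √(12.2 + 16.0) = 5.32, so δu/u = 0.0428.
Q is then a monomial in u, y, c:
δQ/Q = √((δu/u)² + (2·δy/y)² + (-2·δc/c)²) = √(0.00183 + 0.0410 + 0.0513) = 0.307
Q = 83.3, so δQ = 0.307 × 83.3 = 25.5.

25.5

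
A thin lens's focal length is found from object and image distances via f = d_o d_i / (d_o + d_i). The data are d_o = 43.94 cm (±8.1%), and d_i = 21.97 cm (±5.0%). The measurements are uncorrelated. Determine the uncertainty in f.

0.628 cm

∂f/∂d_o = (d_i/(d_o+d_i))² = 0.111;  ∂f/∂d_i = (d_o/(d_o+d_i))² = 0.444
δf = √((∂f/∂d_o · δd_o)² + (∂f/∂d_i · δd_i)²) = √(0.156 + 0.238) = 0.628 cm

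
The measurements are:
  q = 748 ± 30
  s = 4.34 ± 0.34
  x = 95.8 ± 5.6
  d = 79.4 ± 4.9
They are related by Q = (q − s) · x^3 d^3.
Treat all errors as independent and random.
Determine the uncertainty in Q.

8.45e+13

Let u = q − s = 744. δu = √(δq² + δs²) = √(900 + 0.116) = 30.0, so δu/u = 0.0403.
Q is then a monomial in u, x, d:
δQ/Q = √((δu/u)² + (3·δx/x)² + (3·δd/d)²) = √(0.00163 + 0.0308 + 0.0343) = 0.258
Q = 3.27e+14, so δQ = 0.258 × 3.27e+14 = 8.45e+13.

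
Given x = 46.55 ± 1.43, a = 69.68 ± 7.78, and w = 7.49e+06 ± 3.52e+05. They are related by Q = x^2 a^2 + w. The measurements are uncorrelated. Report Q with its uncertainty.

(1.801 ± 0.246) × 10^7

Let p = x^2·a^2 = 1.052e+07. δp/p = √((2·δx/x)² + (2·δa/a)²) = √(0.00377 + 0.0499) = 0.232, so δp = 2.44e+06.
Q = p + w: δQ = √(δp² + δw²) = √(5.94e+12 + 1.24e+11) = 2.46e+06
Q = 1.801e+07.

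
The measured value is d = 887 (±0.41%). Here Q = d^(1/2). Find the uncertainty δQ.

Q ∝ d^(1/2), so δQ/Q = |½| · δd/d = 0.5 × 0.00410 = 0.00205.
Q = 29.8, so δQ = 0.00205 × 29.8 = 0.0611.

0.0611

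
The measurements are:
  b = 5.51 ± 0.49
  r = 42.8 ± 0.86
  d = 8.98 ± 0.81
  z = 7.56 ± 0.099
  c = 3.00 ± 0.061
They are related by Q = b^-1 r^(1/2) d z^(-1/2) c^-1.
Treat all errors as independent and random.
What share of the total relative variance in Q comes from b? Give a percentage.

47.6%

(δQ/Q)² = (-1·δb/b)² + (½·δr/r)² + (1·δd/d)² + (−½·δz/z)² + (-1·δc/c)²
  b term: (-1×0.0889)² = 0.00791
  r term: (0.5×0.0201)² = 0.000101
  d term: (1×0.0902)² = 0.00814
  z term: (-0.5×0.0131)² = 4.29e-05
  c term: (-1×0.0203)² = 0.000413
Total = 0.0166. Share from b = 0.00791/0.0166 = 0.476.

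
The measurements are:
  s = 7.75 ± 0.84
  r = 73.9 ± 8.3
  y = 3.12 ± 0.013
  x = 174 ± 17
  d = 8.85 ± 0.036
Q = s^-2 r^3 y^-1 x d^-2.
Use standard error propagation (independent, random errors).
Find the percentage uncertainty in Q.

41.2%

For a monomial Q ∝ s^-2, r^3, y^-1, x, d^-2, fractional errors add in quadrature:
  (-2·δs/s)² = (-2×0.108)² = 0.0470;  (3·δr/r)² = (3×0.112)² = 0.114;  (-1·δy/y)² = (-1×0.00417)² = 1.74e-05;  (1·δx/x)² = (1×0.0977)² = 0.00955;  (-2·δd/d)² = (-2×0.00407)² = 6.62e-05
δQ/Q = √(0.170) = 0.412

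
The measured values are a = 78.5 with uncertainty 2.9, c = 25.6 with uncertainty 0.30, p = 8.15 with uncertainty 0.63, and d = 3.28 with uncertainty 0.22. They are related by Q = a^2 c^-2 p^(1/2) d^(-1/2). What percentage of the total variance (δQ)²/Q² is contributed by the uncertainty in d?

13.0%

(δQ/Q)² = (2·δa/a)² + (-2·δc/c)² + (½·δp/p)² + (−½·δd/d)²
  a term: (2×0.0369)² = 0.00546
  c term: (-2×0.0117)² = 0.000549
  p term: (0.5×0.0773)² = 0.00149
  d term: (-0.5×0.0671)² = 0.00112
Total = 0.00863. Share from d = 0.00112/0.00863 = 0.130.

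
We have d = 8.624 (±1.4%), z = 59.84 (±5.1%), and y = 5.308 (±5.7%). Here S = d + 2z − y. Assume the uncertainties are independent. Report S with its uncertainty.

123.0 ± 6.11

For a sum/difference, combine absolute errors in quadrature:
  (δd)² = 0.0146;  (2·δz)² = 37.3;  (δy)² = 0.0915
δS = √(37.4) = 6.11
S = 123.0.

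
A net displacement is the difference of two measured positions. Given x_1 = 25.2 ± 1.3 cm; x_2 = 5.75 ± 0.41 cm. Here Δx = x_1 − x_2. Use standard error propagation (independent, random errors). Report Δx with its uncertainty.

19.4 ± 1.36 cm

Δx is a linear combination, so absolute uncertainties add in quadrature:
  (δx_1)² = 1.69;  (δx_2)² = 0.168
δΔx = √(1.86) = 1.36 cm
Δx = 19.4 cm.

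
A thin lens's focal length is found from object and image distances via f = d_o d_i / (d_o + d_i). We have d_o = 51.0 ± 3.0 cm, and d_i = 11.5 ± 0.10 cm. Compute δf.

∂f/∂d_o = (d_i/(d_o+d_i))² = 0.0339;  ∂f/∂d_i = (d_o/(d_o+d_i))² = 0.666
δf = √((∂f/∂d_o · δd_o)² + (∂f/∂d_i · δd_i)²) = √(0.0103 + 0.00443) = 0.121 cm

0.121 cm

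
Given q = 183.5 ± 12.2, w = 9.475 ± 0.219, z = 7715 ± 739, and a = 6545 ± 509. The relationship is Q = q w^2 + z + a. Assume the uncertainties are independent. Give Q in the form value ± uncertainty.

Let p = q·w^2 = 16470. δp/p = √((1·δq/q)² + (2·δw/w)²) = √(0.00442 + 0.00214) = 0.0810, so δp = 1330.
Q = p + z + a: δQ = √(δp² + δz² + δa²) = √(1.78e+06 + 5.46e+05 + 2.59e+05) = 1610
Q = 30730.

30730 ± 1610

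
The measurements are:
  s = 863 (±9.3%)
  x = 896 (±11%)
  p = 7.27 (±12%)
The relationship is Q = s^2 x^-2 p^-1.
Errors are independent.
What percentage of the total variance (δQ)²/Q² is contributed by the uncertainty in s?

35.5%

(δQ/Q)² = (2·δs/s)² + (-2·δx/x)² + (-1·δp/p)²
  s term: (2×0.0930)² = 0.0346
  x term: (-2×0.110)² = 0.0484
  p term: (-1×0.120)² = 0.0144
Total = 0.0974. Share from s = 0.0346/0.0974 = 0.355.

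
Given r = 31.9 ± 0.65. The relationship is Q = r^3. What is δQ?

Since Q is a product/quotient, work with relative uncertainties:
  (3·δr/r)² = (3×0.0204)² = 0.00374
δQ/Q = √(0.00374) = 0.0611
Q = 32500, so δQ = 0.0611 × 32500 = 1980.

1980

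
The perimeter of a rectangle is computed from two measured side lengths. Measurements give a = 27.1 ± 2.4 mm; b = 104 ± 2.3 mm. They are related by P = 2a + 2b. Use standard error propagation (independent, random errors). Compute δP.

Absolute uncertainties add in quadrature for a linear combination:
  (2·δa)² = 23.0;  (2·δb)² = 21.2
δP = √(44.2) = 6.65 mm

6.65 mm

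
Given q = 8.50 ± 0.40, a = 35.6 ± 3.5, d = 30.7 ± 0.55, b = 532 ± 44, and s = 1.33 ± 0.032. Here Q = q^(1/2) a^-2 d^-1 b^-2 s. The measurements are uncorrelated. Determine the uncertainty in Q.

9.15e-11

Since Q is a product/quotient, work with relative uncertainties:
  (½·δq/q)² = (0.5×0.0471)² = 0.000554;  (-2·δa/a)² = (-2×0.0983)² = 0.0387;  (-1·δd/d)² = (-1×0.0179)² = 0.000321;  (-2·δb/b)² = (-2×0.0827)² = 0.0274;  (1·δs/s)² = (1×0.0241)² = 0.000579
δQ/Q = √(0.0675) = 0.260
Q = 3.52e-10, so δQ = 0.260 × 3.52e-10 = 9.15e-11.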